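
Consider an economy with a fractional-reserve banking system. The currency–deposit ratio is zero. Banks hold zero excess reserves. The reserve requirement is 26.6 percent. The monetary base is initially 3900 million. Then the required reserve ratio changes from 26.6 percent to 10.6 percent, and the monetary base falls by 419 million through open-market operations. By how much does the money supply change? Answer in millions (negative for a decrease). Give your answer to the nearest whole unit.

18178 million

Before: m₁ = 1 / (0.266) ≈ 3.75940, MB₁ = 3900, so M₁ = 3.75940 × 3900 = 14661.66 million.
After: m₂ = 1 / (0.106) ≈ 9.43396, MB₂ = 3900 − 419 = 3481, so M₂ = 9.43396 × 3481 ≈ 32839.6148 million.
ΔM = M₂ − M₁ = 32839.6148 − 14661.66 = 18177.9548 million.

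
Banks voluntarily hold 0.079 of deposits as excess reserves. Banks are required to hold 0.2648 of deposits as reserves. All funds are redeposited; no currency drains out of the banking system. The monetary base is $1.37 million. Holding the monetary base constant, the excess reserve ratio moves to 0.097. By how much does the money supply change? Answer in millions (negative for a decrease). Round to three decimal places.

Initially m₁ = 1 / (0.2648 + 0.079) ≈ 2.90867, so M₁ = 2.90867 × 1.37 ≈ 3.9849 million.
After the change m₂ = 1 / (0.2648 + 0.097) ≈ 2.76396, so M₂ = 2.76396 × 1.37 ≈ 3.7866 million.
ΔM = M₂ − M₁ = 3.7866 − 3.9849 = -0.1983 million.

-0.198 million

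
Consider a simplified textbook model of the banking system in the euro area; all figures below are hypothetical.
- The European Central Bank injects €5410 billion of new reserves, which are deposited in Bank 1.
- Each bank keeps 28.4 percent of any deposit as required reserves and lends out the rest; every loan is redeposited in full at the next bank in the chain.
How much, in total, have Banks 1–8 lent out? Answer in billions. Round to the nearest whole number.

Bank i lends (1 − rr)^i of the original deposit: Bank 1 lends 5410·0.7160 = 3873.5600, Bank 2 lends 5410·0.7160² ≈ 2773.4690, and so on.
Summing a geometric series: total = 5410·[0.7160·(1 − 0.7160^8) / (1 − 0.7160)] ≈ 12697.1977 billion.

€12697 billion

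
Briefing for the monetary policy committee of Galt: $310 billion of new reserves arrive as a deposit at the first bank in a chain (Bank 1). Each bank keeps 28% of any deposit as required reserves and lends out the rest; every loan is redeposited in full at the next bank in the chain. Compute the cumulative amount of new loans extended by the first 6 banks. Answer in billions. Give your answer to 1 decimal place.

$686.1 billion

Bank i lends (1 − rr)^i of the original deposit: Bank 1 lends 310·0.7200 = 223.2000, Bank 2 lends 310·0.7200² = 160.7040, and so on.
Summing a geometric series: total = 310·[0.7200·(1 − 0.7200^6) / (1 − 0.7200)] ≈ 686.0896 billion.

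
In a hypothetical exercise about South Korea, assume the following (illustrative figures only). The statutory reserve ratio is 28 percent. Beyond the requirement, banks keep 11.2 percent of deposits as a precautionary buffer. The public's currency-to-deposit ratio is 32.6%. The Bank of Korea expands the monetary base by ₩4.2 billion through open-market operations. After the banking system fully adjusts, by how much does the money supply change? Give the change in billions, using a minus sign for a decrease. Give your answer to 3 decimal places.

The money multiplier is m = (1 + c) / (rr + e + c) = (1 + 0.326) / (0.28 + 0.112 + 0.326) ≈ 1.84680.
The purchase adds 4.2 billion of base, so ΔM = m × ΔMB = 1.84680 × (+4.2) ≈ 7.7566 billion.

₩7.757 billion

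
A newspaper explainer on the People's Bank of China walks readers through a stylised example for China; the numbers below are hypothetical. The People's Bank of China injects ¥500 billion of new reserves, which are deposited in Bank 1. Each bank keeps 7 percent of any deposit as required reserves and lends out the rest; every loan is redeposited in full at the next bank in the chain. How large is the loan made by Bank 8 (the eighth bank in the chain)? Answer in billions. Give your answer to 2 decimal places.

Each bank lends a fraction (1 − rr) = 0.9300 of the deposit it receives, so Bank 8 receives 500·0.9300^7 and lends 500·0.9300^8 ≈ 279.7909 billion.

¥279.79 billion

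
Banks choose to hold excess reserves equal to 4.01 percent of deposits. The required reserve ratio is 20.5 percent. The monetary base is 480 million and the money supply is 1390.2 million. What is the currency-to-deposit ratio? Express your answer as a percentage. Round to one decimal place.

15.3%

Using m = M/MB = 1390.2/480 = 2.896250. From m = (1 + c)/(c + rr + e), rearranging gives 1 + c = m·(c + rr + e), so c·(1 − m) = m·(rr + e) − 1.
Hence c = [m·(rr + e) − 1]/(1 − m) = [2.896250 × (0.205 + 0.0401) − 1] / (1 − 2.896250) ≈ 0.153002.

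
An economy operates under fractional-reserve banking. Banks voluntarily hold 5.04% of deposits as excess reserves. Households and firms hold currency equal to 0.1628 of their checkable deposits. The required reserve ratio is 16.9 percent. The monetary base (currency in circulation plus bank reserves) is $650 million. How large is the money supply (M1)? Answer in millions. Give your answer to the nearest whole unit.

The money multiplier is m = (1 + c) / (rr + e + c) = (1 + 0.1628) / (0.169 + 0.0504 + 0.1628) ≈ 3.0424.
So M = m × MB = 3.0424 × 650 = 1977.56 million.

$1978 million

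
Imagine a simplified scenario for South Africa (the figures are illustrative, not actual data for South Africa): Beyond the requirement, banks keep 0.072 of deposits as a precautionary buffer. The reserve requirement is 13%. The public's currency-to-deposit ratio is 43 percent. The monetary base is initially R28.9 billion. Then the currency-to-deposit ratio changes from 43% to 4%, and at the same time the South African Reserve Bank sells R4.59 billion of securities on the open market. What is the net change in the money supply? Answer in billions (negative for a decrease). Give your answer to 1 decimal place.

Before: m₁ = (1 + 0.43) / (0.13 + 0.072 + 0.43) ≈ 2.2627, MB₁ = 28.9, so M₁ = 2.2627 × 28.9 ≈ 65.392 billion.
After: m₂ = (1 + 0.04) / (0.13 + 0.072 + 0.04) ≈ 4.2975, MB₂ = 28.9 − 4.59 = 24.31, so M₂ = 4.2975 × 24.31 ≈ 104.4722 billion.
ΔM = M₂ − M₁ = 104.4722 − 65.392 = 39.0802 billion.

R39.1 billion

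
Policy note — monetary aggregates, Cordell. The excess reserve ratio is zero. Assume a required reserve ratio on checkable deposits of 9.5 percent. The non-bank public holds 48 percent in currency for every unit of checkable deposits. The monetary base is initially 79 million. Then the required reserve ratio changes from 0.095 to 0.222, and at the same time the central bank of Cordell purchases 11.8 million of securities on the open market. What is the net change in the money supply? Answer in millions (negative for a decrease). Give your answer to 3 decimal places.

-11.909 million

Before: m₁ = (1 + 0.48) / (0.095 + 0.48) ≈ 2.573913, MB₁ = 79, so M₁ = 2.573913 × 79 ≈ 203.3391 million.
After: m₂ = (1 + 0.48) / (0.222 + 0.48) ≈ 2.108262, MB₂ = 79 + 11.8 = 90.8, so M₂ = 2.108262 × 90.8 ≈ 191.4302 million.
ΔM = M₂ − M₁ = 191.4302 − 203.3391 = -11.9089 million.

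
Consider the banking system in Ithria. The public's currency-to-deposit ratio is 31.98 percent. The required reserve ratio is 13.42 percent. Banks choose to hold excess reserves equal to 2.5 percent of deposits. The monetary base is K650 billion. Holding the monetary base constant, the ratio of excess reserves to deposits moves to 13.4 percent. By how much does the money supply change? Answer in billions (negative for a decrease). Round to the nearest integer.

Initially m₁ = (1 + 0.3198) / (0.1342 + 0.025 + 0.3198) ≈ 2.7553, so M₁ = 2.7553 × 650 = 1790.945 billion.
After the change m₂ = (1 + 0.3198) / (0.1342 + 0.134 + 0.3198) ≈ 2.2446, so M₂ = 2.2446 × 650 = 1458.99 billion.
ΔM = M₂ − M₁ = 1458.99 − 1790.945 = -331.955 billion.

-332 billion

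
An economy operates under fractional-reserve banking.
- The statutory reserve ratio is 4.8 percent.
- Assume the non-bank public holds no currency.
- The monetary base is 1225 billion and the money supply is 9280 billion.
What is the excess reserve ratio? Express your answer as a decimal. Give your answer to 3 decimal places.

0.084

Using m = M/MB = 9280/1225 ≈ 7.575510. Since m = (1 + c)/(c + rr + e), the denominator satisfies c + rr + e = (1 + c)/m = (1 + 0) / 7.575510 ≈ 0.132004.
With c = 0 and rr = 0.048, the excess reserve ratio is 0.132004 − 0 − 0.048 = 0.084004.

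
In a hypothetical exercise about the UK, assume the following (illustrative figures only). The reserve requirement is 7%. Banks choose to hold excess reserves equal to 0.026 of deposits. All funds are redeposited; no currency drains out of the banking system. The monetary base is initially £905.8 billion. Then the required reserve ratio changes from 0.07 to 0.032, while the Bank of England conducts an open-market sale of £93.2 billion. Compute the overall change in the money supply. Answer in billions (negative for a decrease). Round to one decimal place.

£4574.9 billion

Before: m₁ = 1 / (0.07 + 0.026) ≈ 10.41667, MB₁ = 905.8, so M₁ = 10.41667 × 905.8 ≈ 9435.4197 billion.
After: m₂ = 1 / (0.032 + 0.026) ≈ 17.24138, MB₂ = 905.8 − 93.2 = 812.6, so M₂ = 17.24138 × 812.6 ≈ 14010.3454 billion.
ΔM = M₂ − M₁ = 14010.3454 − 9435.4197 = 4574.9257 billion.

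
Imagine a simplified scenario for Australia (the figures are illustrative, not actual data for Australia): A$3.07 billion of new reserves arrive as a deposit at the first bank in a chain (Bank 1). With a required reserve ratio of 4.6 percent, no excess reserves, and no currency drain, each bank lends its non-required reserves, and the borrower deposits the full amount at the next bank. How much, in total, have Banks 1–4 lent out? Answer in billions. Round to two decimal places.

Bank i lends (1 − rr)^i of the original deposit: Bank 1 lends 3.07·0.9540 ≈ 2.9288, Bank 2 lends 3.07·0.9540² ≈ 2.7941, and so on.
Summing a geometric series: total = 3.07·[0.9540·(1 − 0.9540^4) / (1 − 0.9540)] ≈ 10.9313 billion.

A$10.93 billion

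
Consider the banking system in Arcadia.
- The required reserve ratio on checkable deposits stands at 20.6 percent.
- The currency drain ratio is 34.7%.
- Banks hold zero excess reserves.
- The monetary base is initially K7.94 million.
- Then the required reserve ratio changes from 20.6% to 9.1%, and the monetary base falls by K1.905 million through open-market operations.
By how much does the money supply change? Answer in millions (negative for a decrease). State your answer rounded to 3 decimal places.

-0.781 million

Before: m₁ = (1 + 0.347) / (0.206 + 0.347) ≈ 2.43580, MB₁ = 7.94, so M₁ = 2.43580 × 7.94 ≈ 19.3403 million.
After: m₂ = (1 + 0.347) / (0.091 + 0.347) ≈ 3.07534, MB₂ = 7.94 − 1.905 = 6.035, so M₂ = 3.07534 × 6.035 ≈ 18.5597 million.
ΔM = M₂ − M₁ = 18.5597 − 19.3403 = -0.7806 million.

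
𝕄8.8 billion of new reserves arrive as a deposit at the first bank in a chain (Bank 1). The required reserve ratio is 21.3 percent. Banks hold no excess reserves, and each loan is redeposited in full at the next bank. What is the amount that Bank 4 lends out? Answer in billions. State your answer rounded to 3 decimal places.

Each bank lends a fraction (1 − rr) = 0.7870 of the deposit it receives, so Bank 4 receives 8.8·0.7870^3 and lends 8.8·0.7870^4 ≈ 3.3758 billion.

𝕄3.376 billion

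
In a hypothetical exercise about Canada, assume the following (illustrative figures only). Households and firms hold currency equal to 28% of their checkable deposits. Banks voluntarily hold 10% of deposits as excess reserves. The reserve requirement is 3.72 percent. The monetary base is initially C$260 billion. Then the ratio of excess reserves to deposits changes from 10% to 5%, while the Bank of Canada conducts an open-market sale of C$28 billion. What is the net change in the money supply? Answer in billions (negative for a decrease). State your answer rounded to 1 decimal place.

Before: m₁ = (1 + 0.28) / (0.0372 + 0.1 + 0.28) ≈ 3.06807, MB₁ = 260, so M₁ = 3.06807 × 260 = 797.6982 billion.
After: m₂ = (1 + 0.28) / (0.0372 + 0.05 + 0.28) ≈ 3.48584, MB₂ = 260 − 28 = 232, so M₂ = 3.48584 × 232 ≈ 808.7149 billion.
ΔM = M₂ − M₁ = 808.7149 − 797.6982 = 11.0167 billion.

C$11.0 billion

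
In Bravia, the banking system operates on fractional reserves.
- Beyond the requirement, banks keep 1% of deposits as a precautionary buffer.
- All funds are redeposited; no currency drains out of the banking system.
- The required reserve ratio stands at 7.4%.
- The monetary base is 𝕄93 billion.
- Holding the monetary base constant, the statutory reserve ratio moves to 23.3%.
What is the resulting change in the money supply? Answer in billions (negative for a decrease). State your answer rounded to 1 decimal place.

Initially m₁ = 1 / (0.074 + 0.01) ≈ 11.9048, so M₁ = 11.9048 × 93 = 1107.1464 billion.
After the change m₂ = 1 / (0.233 + 0.01) ≈ 4.1152, so M₂ = 4.1152 × 93 = 382.7136 billion.
ΔM = M₂ − M₁ = 382.7136 − 1107.1464 = -724.4328 billion.

-724.4 billion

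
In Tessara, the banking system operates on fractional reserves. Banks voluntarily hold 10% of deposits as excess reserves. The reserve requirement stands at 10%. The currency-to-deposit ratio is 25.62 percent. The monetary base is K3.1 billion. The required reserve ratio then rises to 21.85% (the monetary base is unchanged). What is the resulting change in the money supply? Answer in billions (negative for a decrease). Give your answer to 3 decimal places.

-1.760 billion

Initially m₁ = (1 + 0.2562) / (0.1 + 0.1 + 0.2562) ≈ 2.75362, so M₁ = 2.75362 × 3.1 ≈ 8.5362 billion.
After the change m₂ = (1 + 0.2562) / (0.2185 + 0.1 + 0.2562) ≈ 2.18584, so M₂ = 2.18584 × 3.1 ≈ 6.7761 billion.
ΔM = M₂ − M₁ = 6.7761 − 8.5362 = -1.7601 billion.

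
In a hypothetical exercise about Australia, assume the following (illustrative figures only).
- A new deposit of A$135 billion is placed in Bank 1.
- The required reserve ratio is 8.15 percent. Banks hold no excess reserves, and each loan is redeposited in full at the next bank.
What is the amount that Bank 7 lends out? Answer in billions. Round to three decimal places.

Each bank lends a fraction (1 − rr) = 0.9185 of the deposit it receives, so Bank 7 receives 135·0.9185^6 and lends 135·0.9185^7 ≈ 74.4540 billion.

A$74.454 billion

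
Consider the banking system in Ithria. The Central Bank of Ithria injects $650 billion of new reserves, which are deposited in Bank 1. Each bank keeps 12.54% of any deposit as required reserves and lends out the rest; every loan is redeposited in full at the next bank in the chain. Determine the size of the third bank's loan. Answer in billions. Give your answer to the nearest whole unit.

$435 billion

Each bank lends a fraction (1 − rr) = 0.8746 of the deposit it receives, so Bank 3 receives 650·0.8746^2 and lends 650·0.8746^3 ≈ 434.8523 billion.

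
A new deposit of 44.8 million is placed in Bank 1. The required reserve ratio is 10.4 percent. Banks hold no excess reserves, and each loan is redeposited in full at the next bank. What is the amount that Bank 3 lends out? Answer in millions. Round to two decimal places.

Each bank lends a fraction (1 − rr) = 0.8960 of the deposit it receives, so Bank 3 receives 44.8·0.8960^2 and lends 44.8·0.8960^3 ≈ 32.2257 million.

32.23 million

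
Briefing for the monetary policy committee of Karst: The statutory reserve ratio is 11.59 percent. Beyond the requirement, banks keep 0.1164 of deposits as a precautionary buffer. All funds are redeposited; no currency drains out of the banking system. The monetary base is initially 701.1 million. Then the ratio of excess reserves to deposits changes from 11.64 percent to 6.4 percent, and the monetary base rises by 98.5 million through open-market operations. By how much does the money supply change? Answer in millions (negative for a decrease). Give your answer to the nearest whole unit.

1427 million

Before: m₁ = 1 / (0.1159 + 0.1164) ≈ 4.3048, MB₁ = 701.1, so M₁ = 4.3048 × 701.1 ≈ 3018.0953 million.
After: m₂ = 1 / (0.1159 + 0.064) ≈ 5.5586, MB₂ = 701.1 + 98.5 = 799.6, so M₂ = 5.5586 × 799.6 ≈ 4444.6566 million.
ΔM = M₂ − M₁ = 4444.6566 − 3018.0953 = 1426.5613 million.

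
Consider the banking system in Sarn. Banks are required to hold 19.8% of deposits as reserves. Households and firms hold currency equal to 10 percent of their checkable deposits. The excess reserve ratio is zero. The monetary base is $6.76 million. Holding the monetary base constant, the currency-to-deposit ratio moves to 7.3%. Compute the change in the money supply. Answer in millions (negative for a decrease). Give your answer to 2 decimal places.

$1.81 million

Initially m₁ = (1 + 0.1) / (0.198 + 0.1) ≈ 3.6913, so M₁ = 3.6913 × 6.76 ≈ 24.9532 million.
After the change m₂ = (1 + 0.073) / (0.198 + 0.073) ≈ 3.9594, so M₂ = 3.9594 × 6.76 ≈ 26.7655 million.
ΔM = M₂ − M₁ = 26.7655 − 24.9532 = 1.8123 million.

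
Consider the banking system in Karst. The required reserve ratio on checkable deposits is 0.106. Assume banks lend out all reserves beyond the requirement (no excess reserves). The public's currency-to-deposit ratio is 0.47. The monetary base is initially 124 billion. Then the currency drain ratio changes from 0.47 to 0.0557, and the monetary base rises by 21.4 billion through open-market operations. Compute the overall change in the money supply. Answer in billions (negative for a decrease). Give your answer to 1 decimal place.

Before: m₁ = (1 + 0.47) / (0.106 + 0.47) ≈ 2.55208, MB₁ = 124, so M₁ = 2.55208 × 124 ≈ 316.4579 billion.
After: m₂ = (1 + 0.0557) / (0.106 + 0.0557) ≈ 6.52876, MB₂ = 124 + 21.4 = 145.4, so M₂ = 6.52876 × 145.4 ≈ 949.2817 billion.
ΔM = M₂ − M₁ = 949.2817 − 316.4579 = 632.8238 billion.

632.8 billion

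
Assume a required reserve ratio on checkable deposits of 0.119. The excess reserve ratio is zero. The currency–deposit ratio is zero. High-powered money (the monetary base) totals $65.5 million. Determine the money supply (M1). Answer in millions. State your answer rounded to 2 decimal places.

$550.42 million

With no currency drain or excess reserves, the money multiplier is m = 1/rr = 1/0.119 ≈ 8.40336.
Money supply M = m × MB = 8.40336 × 65.5 ≈ 550.4201 million.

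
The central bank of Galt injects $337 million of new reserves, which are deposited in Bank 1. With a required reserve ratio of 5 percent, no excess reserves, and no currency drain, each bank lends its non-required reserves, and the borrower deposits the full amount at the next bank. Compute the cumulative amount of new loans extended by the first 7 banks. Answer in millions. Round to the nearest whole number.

$1932 million

Bank i lends (1 − rr)^i of the original deposit: Bank 1 lends 337·0.9500 = 320.1500, Bank 2 lends 337·0.9500² = 304.1425, and so on.
Summing a geometric series: total = 337·[0.9500·(1 − 0.9500^7) / (1 − 0.9500)] ≈ 1931.5463 million.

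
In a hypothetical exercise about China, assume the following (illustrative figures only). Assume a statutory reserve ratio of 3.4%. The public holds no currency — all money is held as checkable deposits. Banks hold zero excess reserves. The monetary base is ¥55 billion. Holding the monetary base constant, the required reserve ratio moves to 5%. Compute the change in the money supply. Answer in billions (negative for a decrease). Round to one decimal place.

Initially m₁ = 1 / (0.034) ≈ 29.4118, so M₁ = 29.4118 × 55 = 1617.649 billion.
After the change m₂ = 1 / (0.05) = 20, so M₂ = 20 × 55 = 1100 billion.
ΔM = M₂ − M₁ = 1100 − 1617.649 = -517.649 billion.

-517.6 billion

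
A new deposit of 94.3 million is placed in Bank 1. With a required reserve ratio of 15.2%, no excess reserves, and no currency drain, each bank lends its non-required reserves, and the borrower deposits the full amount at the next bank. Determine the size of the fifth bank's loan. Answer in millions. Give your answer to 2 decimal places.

Each bank lends a fraction (1 − rr) = 0.8480 of the deposit it receives, so Bank 5 receives 94.3·0.8480^4 and lends 94.3·0.8480^5 ≈ 41.3515 million.

41.35 million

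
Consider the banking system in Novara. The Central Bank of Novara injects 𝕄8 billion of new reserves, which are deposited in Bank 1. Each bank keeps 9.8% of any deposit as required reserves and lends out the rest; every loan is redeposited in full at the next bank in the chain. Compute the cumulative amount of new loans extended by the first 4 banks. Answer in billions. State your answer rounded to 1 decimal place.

Bank i lends (1 − rr)^i of the original deposit: Bank 1 lends 8·0.9020 = 7.2160, Bank 2 lends 8·0.9020² ≈ 6.5088, and so on.
Summing a geometric series: total = 8·[0.9020·(1 − 0.9020^4) / (1 − 0.9020)] ≈ 24.8914 billion.

𝕄24.9 billion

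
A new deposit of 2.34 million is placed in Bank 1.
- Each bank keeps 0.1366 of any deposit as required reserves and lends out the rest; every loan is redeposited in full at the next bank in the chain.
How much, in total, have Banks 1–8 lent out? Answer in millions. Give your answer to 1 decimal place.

10.2 million

Bank i lends (1 − rr)^i of the original deposit: Bank 1 lends 2.34·0.8634 ≈ 2.0204, Bank 2 lends 2.34·0.8634² ≈ 1.7444, and so on.
Summing a geometric series: total = 2.34·[0.8634·(1 − 0.8634^8) / (1 − 0.8634)] ≈ 10.2229 million.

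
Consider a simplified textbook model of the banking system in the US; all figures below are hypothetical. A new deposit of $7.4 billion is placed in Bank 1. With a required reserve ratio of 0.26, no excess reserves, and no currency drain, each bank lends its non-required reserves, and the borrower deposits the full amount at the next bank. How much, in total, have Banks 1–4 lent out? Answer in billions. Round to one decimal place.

Bank i lends (1 − rr)^i of the original deposit: Bank 1 lends 7.4·0.7400 = 5.4760, Bank 2 lends 7.4·0.7400² ≈ 4.0522, and so on.
Summing a geometric series: total = 7.4·[0.7400·(1 − 0.7400^4) / (1 − 0.7400)] ≈ 14.7459 billion.

$14.7 billion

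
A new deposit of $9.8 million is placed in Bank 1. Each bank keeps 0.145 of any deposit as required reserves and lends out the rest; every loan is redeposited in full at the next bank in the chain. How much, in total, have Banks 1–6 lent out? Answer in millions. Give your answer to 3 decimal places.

Bank i lends (1 − rr)^i of the original deposit: Bank 1 lends 9.8·0.8550 = 8.3790, Bank 2 lends 9.8·0.8550² ≈ 7.1640, and so on.
Summing a geometric series: total = 9.8·[0.8550·(1 − 0.8550^6) / (1 − 0.8550)] ≈ 35.2116 million.

$35.212 million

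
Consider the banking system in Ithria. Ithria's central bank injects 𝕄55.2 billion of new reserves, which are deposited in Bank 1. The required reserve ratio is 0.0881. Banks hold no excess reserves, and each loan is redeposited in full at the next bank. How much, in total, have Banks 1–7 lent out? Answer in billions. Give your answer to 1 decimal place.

𝕄271.8 billion

Bank i lends (1 − rr)^i of the original deposit: Bank 1 lends 55.2·0.9119 ≈ 50.3369, Bank 2 lends 55.2·0.9119² ≈ 45.9022, and so on.
Summing a geometric series: total = 55.2·[0.9119·(1 − 0.9119^7) / (1 − 0.9119)] ≈ 271.7614 billion.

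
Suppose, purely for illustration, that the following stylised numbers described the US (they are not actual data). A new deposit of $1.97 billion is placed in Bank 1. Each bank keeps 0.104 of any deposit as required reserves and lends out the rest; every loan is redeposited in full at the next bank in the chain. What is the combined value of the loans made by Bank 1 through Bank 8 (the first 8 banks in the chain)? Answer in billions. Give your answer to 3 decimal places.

Bank i lends (1 − rr)^i of the original deposit: Bank 1 lends 1.97·0.8960 ≈ 1.7651, Bank 2 lends 1.97·0.8960² ≈ 1.5815, and so on.
Summing a geometric series: total = 1.97·[0.8960·(1 − 0.8960^8) / (1 − 0.8960)] ≈ 9.9221 billion.

$9.922 billion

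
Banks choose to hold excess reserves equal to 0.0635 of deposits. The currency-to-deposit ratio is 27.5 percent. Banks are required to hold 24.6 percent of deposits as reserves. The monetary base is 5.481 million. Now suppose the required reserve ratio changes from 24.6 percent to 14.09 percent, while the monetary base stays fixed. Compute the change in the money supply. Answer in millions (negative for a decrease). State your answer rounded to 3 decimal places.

2.621 million

Initially m₁ = (1 + 0.275) / (0.246 + 0.0635 + 0.275) ≈ 2.18135, so M₁ = 2.18135 × 5.481 ≈ 11.956 million.
After the change m₂ = (1 + 0.275) / (0.1409 + 0.0635 + 0.275) ≈ 2.65957, so M₂ = 2.65957 × 5.481 ≈ 14.5771 million.
ΔM = M₂ − M₁ = 14.5771 − 11.956 = 2.6211 million.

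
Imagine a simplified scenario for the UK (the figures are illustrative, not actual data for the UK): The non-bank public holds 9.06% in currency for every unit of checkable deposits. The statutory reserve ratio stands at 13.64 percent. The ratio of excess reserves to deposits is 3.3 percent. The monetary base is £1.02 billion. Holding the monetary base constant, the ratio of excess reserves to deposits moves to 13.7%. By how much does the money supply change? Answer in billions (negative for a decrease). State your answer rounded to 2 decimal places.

-1.22 billion

Initially m₁ = (1 + 0.0906) / (0.1364 + 0.033 + 0.0906) ≈ 4.1946, so M₁ = 4.1946 × 1.02 ≈ 4.2785 billion.
After the change m₂ = (1 + 0.0906) / (0.1364 + 0.137 + 0.0906) ≈ 2.9962, so M₂ = 2.9962 × 1.02 ≈ 3.0561 billion.
ΔM = M₂ − M₁ = 3.0561 − 4.2785 = -1.2224 billion.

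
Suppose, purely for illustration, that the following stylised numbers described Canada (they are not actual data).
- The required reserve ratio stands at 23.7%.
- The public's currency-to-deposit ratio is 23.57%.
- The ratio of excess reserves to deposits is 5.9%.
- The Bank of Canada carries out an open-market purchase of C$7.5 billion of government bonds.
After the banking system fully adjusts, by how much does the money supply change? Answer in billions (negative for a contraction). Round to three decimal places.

The money multiplier is m = (1 + c) / (rr + e + c) = (1 + 0.2357) / (0.237 + 0.059 + 0.2357) ≈ 2.32405.
The purchase adds 7.5 billion of base, so ΔM = m × ΔMB = 2.32405 × (+7.5) ≈ 17.4304 billion.

C$17.430 billion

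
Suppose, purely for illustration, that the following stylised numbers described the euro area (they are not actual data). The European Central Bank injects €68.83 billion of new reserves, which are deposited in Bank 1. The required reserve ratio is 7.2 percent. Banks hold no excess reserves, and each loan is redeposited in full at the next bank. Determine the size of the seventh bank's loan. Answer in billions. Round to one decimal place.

Each bank lends a fraction (1 − rr) = 0.9280 of the deposit it receives, so Bank 7 receives 68.83·0.9280^6 and lends 68.83·0.9280^7 ≈ 40.7956 billion.

€40.8 billion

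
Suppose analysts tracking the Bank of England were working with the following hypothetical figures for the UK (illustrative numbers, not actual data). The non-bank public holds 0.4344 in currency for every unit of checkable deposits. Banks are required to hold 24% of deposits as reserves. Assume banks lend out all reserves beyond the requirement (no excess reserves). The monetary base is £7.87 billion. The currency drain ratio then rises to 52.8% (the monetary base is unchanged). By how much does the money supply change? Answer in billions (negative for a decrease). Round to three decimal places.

Initially m₁ = (1 + 0.4344) / (0.24 + 0.4344) ≈ 2.12693, so M₁ = 2.12693 × 7.87 ≈ 16.7389 billion.
After the change m₂ = (1 + 0.528) / (0.24 + 0.528) ≈ 1.98958, so M₂ = 1.98958 × 7.87 ≈ 15.658 billion.
ΔM = M₂ − M₁ = 15.658 − 16.7389 = -1.0809 billion.

-1.081 billion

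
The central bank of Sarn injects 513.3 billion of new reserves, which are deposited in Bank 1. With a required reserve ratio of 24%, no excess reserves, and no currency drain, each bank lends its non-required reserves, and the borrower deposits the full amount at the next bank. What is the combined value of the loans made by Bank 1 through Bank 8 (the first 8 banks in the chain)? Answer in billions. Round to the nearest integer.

Bank i lends (1 − rr)^i of the original deposit: Bank 1 lends 513.3·0.7600 = 390.1080, Bank 2 lends 513.3·0.7600² ≈ 296.4821, and so on.
Summing a geometric series: total = 513.3·[0.7600·(1 − 0.7600^8) / (1 − 0.7600)] ≈ 1444.5318 billion.

1445 billion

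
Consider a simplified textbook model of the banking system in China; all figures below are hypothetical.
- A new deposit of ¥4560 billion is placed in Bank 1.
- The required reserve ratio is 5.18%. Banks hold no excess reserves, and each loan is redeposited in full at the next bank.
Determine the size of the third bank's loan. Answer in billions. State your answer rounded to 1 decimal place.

¥3887.4 billion

Each bank lends a fraction (1 − rr) = 0.9482 of the deposit it receives, so Bank 3 receives 4560·0.9482^2 and lends 4560·0.9482^3 ≈ 3887.4489 billion.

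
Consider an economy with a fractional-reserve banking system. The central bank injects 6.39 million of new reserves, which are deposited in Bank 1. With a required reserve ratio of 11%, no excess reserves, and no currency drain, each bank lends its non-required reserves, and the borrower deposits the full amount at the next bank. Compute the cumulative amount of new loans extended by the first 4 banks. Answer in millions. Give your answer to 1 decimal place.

19.3 million

Bank i lends (1 − rr)^i of the original deposit: Bank 1 lends 6.39·0.8900 = 5.6871, Bank 2 lends 6.39·0.8900² ≈ 5.0615, and so on.
Summing a geometric series: total = 6.39·[0.8900·(1 − 0.8900^4) / (1 − 0.8900)] ≈ 19.2626 million.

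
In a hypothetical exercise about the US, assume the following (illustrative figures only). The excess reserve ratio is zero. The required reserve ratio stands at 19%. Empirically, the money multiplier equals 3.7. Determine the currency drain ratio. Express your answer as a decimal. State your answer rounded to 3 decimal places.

0.110

Using m = 3.7. From m = (1 + c)/(c + rr + e), rearranging gives 1 + c = m·(c + rr + e), so c·(1 − m) = m·(rr + e) − 1.
Hence c = [m·(rr + e) − 1]/(1 − m) = [3.7 × (0.19 + 0) − 1] / (1 − 3.7) = 0.110000.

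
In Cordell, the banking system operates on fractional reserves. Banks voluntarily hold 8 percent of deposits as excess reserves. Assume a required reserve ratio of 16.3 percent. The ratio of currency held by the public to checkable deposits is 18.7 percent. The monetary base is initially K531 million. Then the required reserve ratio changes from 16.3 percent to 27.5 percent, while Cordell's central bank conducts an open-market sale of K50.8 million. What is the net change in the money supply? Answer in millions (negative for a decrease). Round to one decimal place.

Before: m₁ = (1 + 0.187) / (0.163 + 0.08 + 0.187) ≈ 2.76047, MB₁ = 531, so M₁ = 2.76047 × 531 ≈ 1465.8096 million.
After: m₂ = (1 + 0.187) / (0.275 + 0.08 + 0.187) ≈ 2.19004, MB₂ = 531 − 50.8 = 480.2, so M₂ = 2.19004 × 480.2 ≈ 1051.6572 million.
ΔM = M₂ − M₁ = 1051.6572 − 1465.8096 = -414.1524 million.

-414.2 million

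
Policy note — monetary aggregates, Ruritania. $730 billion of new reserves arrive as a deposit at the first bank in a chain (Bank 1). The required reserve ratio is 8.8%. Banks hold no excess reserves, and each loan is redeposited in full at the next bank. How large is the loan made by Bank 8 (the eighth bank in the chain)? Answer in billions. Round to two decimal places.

$349.37 billion

Each bank lends a fraction (1 − rr) = 0.9120 of the deposit it receives, so Bank 8 receives 730·0.9120^7 and lends 730·0.9120^8 ≈ 349.3667 billion.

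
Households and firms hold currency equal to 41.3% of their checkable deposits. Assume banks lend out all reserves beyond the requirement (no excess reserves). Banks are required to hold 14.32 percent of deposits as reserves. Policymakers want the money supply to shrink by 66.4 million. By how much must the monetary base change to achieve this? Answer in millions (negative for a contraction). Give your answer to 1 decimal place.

-26.1 million

The money multiplier is m = (1 + c) / (rr + c) = (1 + 0.413) / (0.1432 + 0.413) ≈ 2.5405.
ΔMB = ΔM / m = (−66.4) / 2.5405 ≈ -26.1366 million.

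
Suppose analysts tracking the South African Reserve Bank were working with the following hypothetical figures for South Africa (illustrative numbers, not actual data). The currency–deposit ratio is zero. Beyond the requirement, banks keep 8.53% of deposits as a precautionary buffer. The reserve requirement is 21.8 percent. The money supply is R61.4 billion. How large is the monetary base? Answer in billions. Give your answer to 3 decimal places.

R18.623 billion

The money multiplier is m = 1 / (rr + e) = 1 / (0.218 + 0.0853) ≈ 3.297066.
MB = M / m = 61.4 / 3.297066 ≈ 18.6226 billion.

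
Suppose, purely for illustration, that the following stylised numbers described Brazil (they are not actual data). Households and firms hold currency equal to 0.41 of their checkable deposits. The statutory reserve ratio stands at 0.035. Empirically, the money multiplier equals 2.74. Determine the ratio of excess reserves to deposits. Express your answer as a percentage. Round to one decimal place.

7.0%

Using m = 2.74. Since m = (1 + c)/(c + rr + e), the denominator satisfies c + rr + e = (1 + c)/m = (1 + 0.41) / 2.74 ≈ 0.514599.
With c = 0.41 and rr = 0.035, the ratio of excess reserves to deposits is 0.514599 − 0.41 − 0.035 = 0.069599.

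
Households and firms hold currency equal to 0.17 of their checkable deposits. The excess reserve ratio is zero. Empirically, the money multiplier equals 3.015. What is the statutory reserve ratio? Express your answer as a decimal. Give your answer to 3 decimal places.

Using m = 3.015. Since m = (1 + c)/(c + rr + e), the denominator satisfies c + rr + e = (1 + c)/m = (1 + 0.17) / 3.015 ≈ 0.388060.
With c = 0.17 and e = 0, the statutory reserve ratio is 0.388060 − 0.17 − 0 = 0.21806.

0.218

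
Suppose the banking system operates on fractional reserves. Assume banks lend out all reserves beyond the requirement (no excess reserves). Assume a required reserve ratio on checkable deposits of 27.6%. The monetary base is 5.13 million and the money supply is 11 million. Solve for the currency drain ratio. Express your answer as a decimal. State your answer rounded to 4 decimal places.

Using m = M/MB = 11/5.13 ≈ 2.144250. From m = (1 + c)/(c + rr + e), rearranging gives 1 + c = m·(c + rr + e), so c·(1 − m) = m·(rr + e) − 1.
Hence c = [m·(rr + e) − 1]/(1 − m) = [2.144250 × (0.276 + 0) − 1] / (1 − 2.144250) ≈ 0.356729.

0.3567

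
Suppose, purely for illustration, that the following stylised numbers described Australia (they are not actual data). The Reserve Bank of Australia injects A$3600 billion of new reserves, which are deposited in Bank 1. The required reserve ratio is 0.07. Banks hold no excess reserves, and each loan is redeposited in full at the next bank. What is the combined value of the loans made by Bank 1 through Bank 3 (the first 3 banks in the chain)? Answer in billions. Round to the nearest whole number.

Bank i lends (1 − rr)^i of the original deposit: Bank 1 lends 3600·0.9300 = 3348.0000, Bank 2 lends 3600·0.9300² = 3113.6400, and so on.
Summing a geometric series: total = 3600·[0.9300·(1 − 0.9300^3) / (1 − 0.9300)] = 9357.3252 billion.

A$9357 billion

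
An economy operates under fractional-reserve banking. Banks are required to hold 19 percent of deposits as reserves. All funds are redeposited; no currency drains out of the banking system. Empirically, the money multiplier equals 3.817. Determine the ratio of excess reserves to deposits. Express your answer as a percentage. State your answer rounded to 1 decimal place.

7.2%

Using m = 3.817. Since m = (1 + c)/(c + rr + e), the denominator satisfies c + rr + e = (1 + c)/m = (1 + 0) / 3.817 ≈ 0.261986.
With c = 0 and rr = 0.19, the ratio of excess reserves to deposits is 0.261986 − 0 − 0.19 = 0.071986.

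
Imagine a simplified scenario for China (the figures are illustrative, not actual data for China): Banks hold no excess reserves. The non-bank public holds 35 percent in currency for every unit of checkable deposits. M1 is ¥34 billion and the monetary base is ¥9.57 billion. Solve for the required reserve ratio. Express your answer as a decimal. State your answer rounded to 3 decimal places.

0.030

Using m = M/MB = 34/9.57 ≈ 3.552769. Since m = (1 + c)/(c + rr + e), the denominator satisfies c + rr + e = (1 + c)/m = (1 + 0.35) / 3.552769 ≈ 0.379985.
With c = 0.35 and e = 0, the required reserve ratio is 0.379985 − 0.35 − 0 = 0.029985.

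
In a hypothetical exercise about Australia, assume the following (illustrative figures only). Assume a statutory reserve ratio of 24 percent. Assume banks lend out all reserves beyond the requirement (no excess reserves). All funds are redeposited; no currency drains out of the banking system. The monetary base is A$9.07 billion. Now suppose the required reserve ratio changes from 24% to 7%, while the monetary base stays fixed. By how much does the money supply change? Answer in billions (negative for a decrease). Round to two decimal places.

Initially m₁ = 1 / (0.24) ≈ 4.1667, so M₁ = 4.1667 × 9.07 ≈ 37.792 billion.
After the change m₂ = 1 / (0.07) ≈ 14.2857, so M₂ = 14.2857 × 9.07 ≈ 129.5713 billion.
ΔM = M₂ − M₁ = 129.5713 − 37.792 = 91.7793 billion.

A$91.78 billion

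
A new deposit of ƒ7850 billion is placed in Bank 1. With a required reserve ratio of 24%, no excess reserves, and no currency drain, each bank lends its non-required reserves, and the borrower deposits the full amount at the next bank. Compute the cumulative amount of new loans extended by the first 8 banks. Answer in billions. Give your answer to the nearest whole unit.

ƒ22092 billion

Bank i lends (1 − rr)^i of the original deposit: Bank 1 lends 7850·0.7600 = 5966.0000, Bank 2 lends 7850·0.7600² = 4534.1600, and so on.
Summing a geometric series: total = 7850·[0.7600·(1 − 0.7600^8) / (1 − 0.7600)] ≈ 22091.5144 billion.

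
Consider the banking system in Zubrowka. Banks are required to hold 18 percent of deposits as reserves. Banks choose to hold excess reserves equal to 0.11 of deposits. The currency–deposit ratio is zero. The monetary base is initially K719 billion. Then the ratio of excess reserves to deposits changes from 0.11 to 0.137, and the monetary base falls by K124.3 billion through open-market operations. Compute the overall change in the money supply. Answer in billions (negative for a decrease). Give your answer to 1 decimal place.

Before: m₁ = 1 / (0.18 + 0.11) ≈ 3.44828, MB₁ = 719, so M₁ = 3.44828 × 719 ≈ 2479.3133 billion.
After: m₂ = 1 / (0.18 + 0.137) ≈ 3.15457, MB₂ = 719 − 124.3 = 594.7, so M₂ = 3.15457 × 594.7 ≈ 1876.0228 billion.
ΔM = M₂ − M₁ = 1876.0228 − 2479.3133 = -603.2905 billion.

-603.3 billion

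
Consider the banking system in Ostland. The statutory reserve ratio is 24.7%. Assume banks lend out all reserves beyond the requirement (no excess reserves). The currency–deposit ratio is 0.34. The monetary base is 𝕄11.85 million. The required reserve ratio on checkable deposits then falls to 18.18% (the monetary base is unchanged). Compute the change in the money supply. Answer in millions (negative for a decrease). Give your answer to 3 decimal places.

Initially m₁ = (1 + 0.34) / (0.247 + 0.34) ≈ 2.282794, so M₁ = 2.282794 × 11.85 ≈ 27.0511 million.
After the change m₂ = (1 + 0.34) / (0.1818 + 0.34) ≈ 2.568034, so M₂ = 2.568034 × 11.85 ≈ 30.4312 million.
ΔM = M₂ − M₁ = 30.4312 − 27.0511 = 3.3801 million.

𝕄3.380 million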